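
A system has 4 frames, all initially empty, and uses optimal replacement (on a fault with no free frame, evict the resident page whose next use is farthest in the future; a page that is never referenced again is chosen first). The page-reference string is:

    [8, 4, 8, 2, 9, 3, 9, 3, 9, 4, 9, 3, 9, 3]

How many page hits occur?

9

8 → miss, frames (8)
4 → miss, frames (8 4)
8 → hit
2 → miss, frames (8 4 2)
9 → miss, frames (8 4 2 9)
3 → miss, evict 2, frames (8 4 9 3)
9 → hit
3 → hit
9 → hit
4 → hit
9 → hit
3 → hit
9 → hit
3 → hit
Hits: 9.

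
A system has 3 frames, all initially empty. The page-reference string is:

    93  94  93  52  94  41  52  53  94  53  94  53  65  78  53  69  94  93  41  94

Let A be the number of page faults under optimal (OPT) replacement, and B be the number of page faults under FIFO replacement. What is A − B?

-3

Under OPT: F F . F . F . F . . . . F F . F . F F . → 10 faults.
Under FIFO: F F . F . F . F F . . . F F F F F F F . → 13 faults.
A − B = 10 − 13 = -3.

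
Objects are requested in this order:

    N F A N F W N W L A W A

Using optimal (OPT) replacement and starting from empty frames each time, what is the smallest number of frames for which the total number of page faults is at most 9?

f=1: 12 faults
f=2: 7 faults
f=3: 5 faults
f=4: 5 faults
f=5: 5 faults
Smallest f with faults ≤ 9 is 2.

2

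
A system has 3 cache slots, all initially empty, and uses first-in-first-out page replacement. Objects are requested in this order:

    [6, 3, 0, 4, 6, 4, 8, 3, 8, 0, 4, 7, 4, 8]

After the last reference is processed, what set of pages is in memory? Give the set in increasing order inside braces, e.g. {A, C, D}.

{4, 7, 8}

6 → miss, frames (6)
3 → miss, frames (6 3)
0 → miss, frames (6 3 0)
4 → miss, evict 6, frames (3 0 4)
6 → miss, evict 3, frames (0 4 6)
4 → hit
8 → miss, evict 0, frames (4 6 8)
3 → miss, evict 4, frames (6 8 3)
8 → hit
0 → miss, evict 6, frames (8 3 0)
4 → miss, evict 8, frames (3 0 4)
7 → miss, evict 3, frames (0 4 7)
4 → hit
8 → miss, evict 0, frames (4 7 8)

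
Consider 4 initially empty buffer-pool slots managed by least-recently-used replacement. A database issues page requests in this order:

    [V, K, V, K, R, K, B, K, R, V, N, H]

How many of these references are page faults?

6

V -> fault, frames {V}
K -> fault, frames {V,K}
V -> hit
K -> hit
R -> fault, frames {V,K,R}
K -> hit
B -> fault, frames {V,R,K,B}
K -> hit
R -> hit
V -> hit
N -> fault, evict B, frames {K,R,V,N}
H -> fault, evict K, frames {R,V,N,H}
Page faults: 6.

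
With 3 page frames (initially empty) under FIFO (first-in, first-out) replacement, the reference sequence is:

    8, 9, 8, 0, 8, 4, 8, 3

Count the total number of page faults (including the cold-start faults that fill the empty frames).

6

8 -> fault, frames (8)
9 -> fault, frames (8 9)
8 -> hit
0 -> fault, frames (8 9 0)
8 -> hit
4 -> fault, evict 8, frames (9 0 4)
8 -> fault, evict 9, frames (0 4 8)
3 -> fault, evict 0, frames (4 8 3)
Page faults: 6.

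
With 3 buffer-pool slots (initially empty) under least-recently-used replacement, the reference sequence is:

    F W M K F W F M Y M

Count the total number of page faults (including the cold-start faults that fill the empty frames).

F: miss, frames (F)
W: miss, frames (F W)
M: miss, frames (F W M)
K: miss, evict F, frames (W M K)
F: miss, evict W, frames (M K F)
W: miss, evict M, frames (K F W)
F: hit
M: miss, evict K, frames (W F M)
Y: miss, evict W, frames (F M Y)
M: hit
Page faults: 8.

8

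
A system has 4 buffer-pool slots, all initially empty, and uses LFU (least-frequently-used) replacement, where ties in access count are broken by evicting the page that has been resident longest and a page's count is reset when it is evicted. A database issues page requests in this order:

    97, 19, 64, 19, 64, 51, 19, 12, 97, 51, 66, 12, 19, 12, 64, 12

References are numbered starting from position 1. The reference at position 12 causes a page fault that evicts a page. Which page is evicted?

51

pos 1: 97 → fault, frames {97}
pos 2: 19 → fault, frames {97,19}
pos 3: 64 → fault, frames {97,19,64}
pos 4: 19 → hit
pos 5: 64 → hit
pos 6: 51 → fault, frames {97,19,64,51}
pos 7: 19 → hit
pos 8: 12 → fault, evict 97, frames {19,64,51,12}
pos 9: 97 → fault, evict 51, frames {19,64,12,97}
pos 10: 51 → fault, evict 12, frames {19,64,97,51}
pos 11: 66 → fault, evict 97, frames {19,64,51,66}
pos 12: 12 → fault, evict 51, frames {19,64,66,12}
At position 12, page 51 is evicted.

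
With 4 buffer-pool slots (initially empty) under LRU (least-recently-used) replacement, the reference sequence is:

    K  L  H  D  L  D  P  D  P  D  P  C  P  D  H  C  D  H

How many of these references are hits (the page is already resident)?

11

K: miss, frames [K]
L: miss, frames [K, L]
H: miss, frames [K, L, H]
D: miss, frames [K, L, H, D]
L: hit
D: hit
P: miss, evict K, frames [H, L, D, P]
D: hit
P: hit
D: hit
P: hit
C: miss, evict H, frames [L, D, P, C]
P: hit
D: hit
H: miss, evict L, frames [C, P, D, H]
C: hit
D: hit
H: hit
Hits: 11.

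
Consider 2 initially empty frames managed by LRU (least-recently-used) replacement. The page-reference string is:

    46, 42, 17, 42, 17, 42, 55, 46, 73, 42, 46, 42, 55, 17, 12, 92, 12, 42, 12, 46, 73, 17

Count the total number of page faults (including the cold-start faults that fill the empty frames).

46 -> miss, frames (46)
42 -> miss, frames (46 42)
17 -> miss, evict 46, frames (42 17)
42 -> hit
17 -> hit
42 -> hit
55 -> miss, evict 17, frames (42 55)
46 -> miss, evict 42, frames (55 46)
73 -> miss, evict 55, frames (46 73)
42 -> miss, evict 46, frames (73 42)
46 -> miss, evict 73, frames (42 46)
42 -> hit
55 -> miss, evict 46, frames (42 55)
17 -> miss, evict 42, frames (55 17)
12 -> miss, evict 55, frames (17 12)
92 -> miss, evict 17, frames (12 92)
12 -> hit
42 -> miss, evict 92, frames (12 42)
12 -> hit
46 -> miss, evict 42, frames (12 46)
73 -> miss, evict 12, frames (46 73)
17 -> miss, evict 46, frames (73 17)
Page faults: 16.

16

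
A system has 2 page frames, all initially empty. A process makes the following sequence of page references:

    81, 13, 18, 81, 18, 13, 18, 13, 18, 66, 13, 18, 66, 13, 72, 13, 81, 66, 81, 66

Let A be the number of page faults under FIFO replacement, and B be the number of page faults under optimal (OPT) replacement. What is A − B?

4

Under FIFO: F F F F . F F . . F F F F F F . F F . . → 14 faults.
Under OPT: F F F . . F . . . F . F . F F . F F . . → 10 faults.
A − B = 14 − 10 = 4.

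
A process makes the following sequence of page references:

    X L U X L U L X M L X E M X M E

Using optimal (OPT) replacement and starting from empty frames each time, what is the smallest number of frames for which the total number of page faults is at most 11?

2

f=1: 16 faults
f=2: 10 faults
f=3: 5 faults
f=4: 5 faults
f=5: 5 faults
Smallest f with faults ≤ 11 is 2.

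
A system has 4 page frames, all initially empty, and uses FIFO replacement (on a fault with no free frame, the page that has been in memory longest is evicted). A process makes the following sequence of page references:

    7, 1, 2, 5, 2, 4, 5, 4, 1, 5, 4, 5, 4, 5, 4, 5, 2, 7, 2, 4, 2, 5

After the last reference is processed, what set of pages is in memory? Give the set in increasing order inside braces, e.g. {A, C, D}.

7 -> fault, frames [7]
1 -> fault, frames [7, 1]
2 -> fault, frames [7, 1, 2]
5 -> fault, frames [7, 1, 2, 5]
2 -> hit
4 -> fault, evict 7, frames [1, 2, 5, 4]
5 -> hit
4 -> hit
1 -> hit
5 -> hit
4 -> hit
5 -> hit
4 -> hit
5 -> hit
4 -> hit
5 -> hit
2 -> hit
7 -> fault, evict 1, frames [2, 5, 4, 7]
2 -> hit
4 -> hit
2 -> hit
5 -> hit

{2, 4, 5, 7}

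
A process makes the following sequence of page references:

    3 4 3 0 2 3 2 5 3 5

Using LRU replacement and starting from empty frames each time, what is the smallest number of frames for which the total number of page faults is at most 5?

f=1: 10 faults
f=2: 7 faults
f=3: 5 faults
f=4: 5 faults
f=5: 5 faults
Smallest f with faults ≤ 5 is 3.

3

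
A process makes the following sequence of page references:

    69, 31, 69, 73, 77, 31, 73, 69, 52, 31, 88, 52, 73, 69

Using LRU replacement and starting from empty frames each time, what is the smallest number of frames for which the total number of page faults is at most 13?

f=1: 14 faults
f=2: 13 faults
f=3: 11 faults
f=4: 8 faults
f=5: 6 faults
f=6: 6 faults
Smallest f with faults ≤ 13 is 2.

2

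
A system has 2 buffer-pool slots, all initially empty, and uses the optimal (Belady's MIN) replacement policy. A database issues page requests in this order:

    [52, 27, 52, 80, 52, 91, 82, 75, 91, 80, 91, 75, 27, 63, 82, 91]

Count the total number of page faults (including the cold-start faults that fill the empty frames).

11

52 → miss, frames {52}
27 → miss, frames {52,27}
52 → hit
80 → miss, evict 27, frames {52,80}
52 → hit
91 → miss, evict 52, frames {80,91}
82 → miss, evict 80, frames {91,82}
75 → miss, evict 82, frames {91,75}
91 → hit
80 → miss, evict 75, frames {91,80}
91 → hit
75 → miss, evict 80, frames {91,75}
27 → miss, evict 75, frames {91,27}
63 → miss, evict 27, frames {91,63}
82 → miss, evict 63, frames {91,82}
91 → hit
Page faults: 11.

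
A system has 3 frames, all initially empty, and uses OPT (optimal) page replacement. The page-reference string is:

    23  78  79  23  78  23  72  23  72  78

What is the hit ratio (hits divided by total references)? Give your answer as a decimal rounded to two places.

23: fault, frames [23]
78: fault, frames [23, 78]
79: fault, frames [23, 78, 79]
23: hit
78: hit
23: hit
72: fault, evict 79, frames [23, 78, 72]
23: hit
72: hit
78: hit
Hits: 6 of 10 references → 6/10 = 0.6000.

0.60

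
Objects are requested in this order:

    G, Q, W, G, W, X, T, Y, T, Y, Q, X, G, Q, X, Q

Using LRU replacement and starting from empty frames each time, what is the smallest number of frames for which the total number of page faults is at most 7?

6

f=1: 16 faults
f=2: 12 faults
f=3: 9 faults
f=4: 8 faults
f=5: 8 faults
f=6: 6 faults
Smallest f with faults ≤ 7 is 6.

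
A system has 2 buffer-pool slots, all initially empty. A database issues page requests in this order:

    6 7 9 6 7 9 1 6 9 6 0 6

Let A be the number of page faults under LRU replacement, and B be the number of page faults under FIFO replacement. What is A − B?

-1

Under LRU: F F F F F F F F F . F . → 10 faults.
Under FIFO: F F F F F F F F F . F F → 11 faults.
A − B = 10 − 11 = -1.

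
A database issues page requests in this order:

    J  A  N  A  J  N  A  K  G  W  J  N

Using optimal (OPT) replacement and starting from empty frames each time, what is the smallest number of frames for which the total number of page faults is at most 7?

f=1: 12 faults
f=2: 9 faults
f=3: 6 faults
f=4: 6 faults
f=5: 6 faults
f=6: 6 faults
Smallest f with faults ≤ 7 is 3.

3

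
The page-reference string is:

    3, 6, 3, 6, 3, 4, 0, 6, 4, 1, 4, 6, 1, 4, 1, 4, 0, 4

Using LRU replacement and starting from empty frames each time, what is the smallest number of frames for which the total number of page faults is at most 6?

f=1: 18 faults
f=2: 11 faults
f=3: 7 faults
f=4: 5 faults
f=5: 5 faults
Smallest f with faults ≤ 6 is 4.

4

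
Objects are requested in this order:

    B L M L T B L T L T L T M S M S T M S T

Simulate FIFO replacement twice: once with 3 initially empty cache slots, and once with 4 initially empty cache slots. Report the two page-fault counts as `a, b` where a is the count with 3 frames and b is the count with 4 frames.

3 frames: F F F . F F F . . . . . F F . . F . . . → 9 faults.
4 frames: F F F . F . . . . . . . . F . . . . . . → 5 faults.
5 < 9: adding a frame reduced faults, as is typical.

9, 5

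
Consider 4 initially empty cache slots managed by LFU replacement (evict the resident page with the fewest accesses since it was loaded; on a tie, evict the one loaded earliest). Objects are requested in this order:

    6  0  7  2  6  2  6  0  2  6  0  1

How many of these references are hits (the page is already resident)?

7

6: fault, frames {6}
0: fault, frames {6,0}
7: fault, frames {6,0,7}
2: fault, frames {6,0,7,2}
6: hit
2: hit
6: hit
0: hit
2: hit
6: hit
0: hit
1: fault, evict 7, frames {6,0,2,1}
Hits: 7.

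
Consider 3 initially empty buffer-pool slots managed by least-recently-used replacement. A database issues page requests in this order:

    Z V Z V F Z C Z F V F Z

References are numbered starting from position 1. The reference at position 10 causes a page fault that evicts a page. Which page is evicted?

C

pos 1: Z -> miss, frames (Z)
pos 2: V -> miss, frames (Z V)
pos 3: Z -> hit
pos 4: V -> hit
pos 5: F -> miss, frames (Z V F)
pos 6: Z -> hit
pos 7: C -> miss, evict V, frames (F Z C)
pos 8: Z -> hit
pos 9: F -> hit
pos 10: V -> miss, evict C, frames (Z F V)
At position 10, page C is evicted.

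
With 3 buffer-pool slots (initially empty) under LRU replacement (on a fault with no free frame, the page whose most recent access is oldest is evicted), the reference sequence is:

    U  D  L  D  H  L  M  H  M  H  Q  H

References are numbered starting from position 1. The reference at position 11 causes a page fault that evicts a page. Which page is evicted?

L

pos 1: U: miss, frames {U}
pos 2: D: miss, frames {U,D}
pos 3: L: miss, frames {U,D,L}
pos 4: D: hit
pos 5: H: miss, evict U, frames {L,D,H}
pos 6: L: hit
pos 7: M: miss, evict D, frames {H,L,M}
pos 8: H: hit
pos 9: M: hit
pos 10: H: hit
pos 11: Q: miss, evict L, frames {M,H,Q}
At position 11, page L is evicted.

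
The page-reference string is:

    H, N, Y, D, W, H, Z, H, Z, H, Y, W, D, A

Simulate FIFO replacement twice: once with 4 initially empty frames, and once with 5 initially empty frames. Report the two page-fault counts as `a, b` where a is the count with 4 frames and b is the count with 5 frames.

4 frames: F F F F F F F . . . F . F F → 10 faults.
5 frames: F F F F F . F F . . . . . F → 8 faults.
8 < 10: adding a frame reduced faults, as is typical.

10, 8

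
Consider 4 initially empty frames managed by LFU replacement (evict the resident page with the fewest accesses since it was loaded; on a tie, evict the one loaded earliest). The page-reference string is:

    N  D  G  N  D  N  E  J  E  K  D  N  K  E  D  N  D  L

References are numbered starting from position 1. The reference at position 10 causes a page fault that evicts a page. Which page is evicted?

pos 1: N -> fault, frames {N}
pos 2: D -> fault, frames {N,D}
pos 3: G -> fault, frames {N,D,G}
pos 4: N -> hit
pos 5: D -> hit
pos 6: N -> hit
pos 7: E -> fault, frames {N,D,G,E}
pos 8: J -> fault, evict G, frames {N,D,E,J}
pos 9: E -> hit
pos 10: K -> fault, evict J, frames {N,D,E,K}
At position 10, page J is evicted.

J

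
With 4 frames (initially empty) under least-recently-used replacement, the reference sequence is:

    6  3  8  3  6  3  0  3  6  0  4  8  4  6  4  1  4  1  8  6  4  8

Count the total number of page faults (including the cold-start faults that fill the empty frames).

7

6: miss, frames {6}
3: miss, frames {6,3}
8: miss, frames {6,3,8}
3: hit
6: hit
3: hit
0: miss, frames {8,6,3,0}
3: hit
6: hit
0: hit
4: miss, evict 8, frames {3,6,0,4}
8: miss, evict 3, frames {6,0,4,8}
4: hit
6: hit
4: hit
1: miss, evict 0, frames {8,6,4,1}
4: hit
1: hit
8: hit
6: hit
4: hit
8: hit
Page faults: 7.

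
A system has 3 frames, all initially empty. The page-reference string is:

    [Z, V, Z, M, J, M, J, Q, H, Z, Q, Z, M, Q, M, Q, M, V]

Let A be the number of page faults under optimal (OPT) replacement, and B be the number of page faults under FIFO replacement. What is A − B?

Under OPT: F F . F F . . F F . . . F . . . . F → 8 faults.
Under FIFO: F F . F F . . F F F . . F F . . . F → 10 faults.
A − B = 8 − 10 = -2.

-2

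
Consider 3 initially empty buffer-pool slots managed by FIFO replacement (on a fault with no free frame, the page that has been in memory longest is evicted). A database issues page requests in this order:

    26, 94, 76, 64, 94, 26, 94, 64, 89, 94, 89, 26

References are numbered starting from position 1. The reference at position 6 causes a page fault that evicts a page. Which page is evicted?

pos 1: 26 → miss, frames (26)
pos 2: 94 → miss, frames (26 94)
pos 3: 76 → miss, frames (26 94 76)
pos 4: 64 → miss, evict 26, frames (94 76 64)
pos 5: 94 → hit
pos 6: 26 → miss, evict 94, frames (76 64 26)
At position 6, page 94 is evicted.

94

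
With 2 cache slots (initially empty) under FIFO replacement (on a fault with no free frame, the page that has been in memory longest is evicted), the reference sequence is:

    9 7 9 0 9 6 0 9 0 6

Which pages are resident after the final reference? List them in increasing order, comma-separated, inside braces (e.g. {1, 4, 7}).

{6, 9}

9 → fault, frames [9]
7 → fault, frames [9, 7]
9 → hit
0 → fault, evict 9, frames [7, 0]
9 → fault, evict 7, frames [0, 9]
6 → fault, evict 0, frames [9, 6]
0 → fault, evict 9, frames [6, 0]
9 → fault, evict 6, frames [0, 9]
0 → hit
6 → fault, evict 0, frames [9, 6]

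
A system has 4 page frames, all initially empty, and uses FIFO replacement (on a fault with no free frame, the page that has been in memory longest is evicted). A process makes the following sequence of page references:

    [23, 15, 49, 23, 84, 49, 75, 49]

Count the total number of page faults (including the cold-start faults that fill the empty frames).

5

23 -> miss, frames [23]
15 -> miss, frames [23, 15]
49 -> miss, frames [23, 15, 49]
23 -> hit
84 -> miss, frames [23, 15, 49, 84]
49 -> hit
75 -> miss, evict 23, frames [15, 49, 84, 75]
49 -> hit
Page faults: 5.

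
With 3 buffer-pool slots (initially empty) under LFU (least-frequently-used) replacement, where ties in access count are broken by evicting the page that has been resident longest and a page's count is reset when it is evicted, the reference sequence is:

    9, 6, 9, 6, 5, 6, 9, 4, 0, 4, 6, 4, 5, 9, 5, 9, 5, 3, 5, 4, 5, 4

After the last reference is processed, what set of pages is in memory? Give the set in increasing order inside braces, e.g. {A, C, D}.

{4, 6, 9}

9 → fault, frames (9)
6 → fault, frames (9 6)
9 → hit
6 → hit
5 → fault, frames (9 6 5)
6 → hit
9 → hit
4 → fault, evict 5, frames (9 6 4)
0 → fault, evict 4, frames (9 6 0)
4 → fault, evict 0, frames (9 6 4)
6 → hit
4 → hit
5 → fault, evict 4, frames (9 6 5)
9 → hit
5 → hit
9 → hit
5 → hit
3 → fault, evict 5, frames (9 6 3)
5 → fault, evict 3, frames (9 6 5)
4 → fault, evict 5, frames (9 6 4)
5 → fault, evict 4, frames (9 6 5)
4 → fault, evict 5, frames (9 6 4)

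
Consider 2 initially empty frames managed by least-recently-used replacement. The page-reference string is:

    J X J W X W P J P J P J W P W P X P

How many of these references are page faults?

9

J -> miss, frames (J)
X -> miss, frames (J X)
J -> hit
W -> miss, evict X, frames (J W)
X -> miss, evict J, frames (W X)
W -> hit
P -> miss, evict X, frames (W P)
J -> miss, evict W, frames (P J)
P -> hit
J -> hit
P -> hit
J -> hit
W -> miss, evict P, frames (J W)
P -> miss, evict J, frames (W P)
W -> hit
P -> hit
X -> miss, evict W, frames (P X)
P -> hit
Page faults: 9.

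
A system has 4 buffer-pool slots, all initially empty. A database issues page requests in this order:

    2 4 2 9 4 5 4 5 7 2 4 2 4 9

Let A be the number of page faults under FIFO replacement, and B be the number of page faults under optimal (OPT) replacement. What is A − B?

Under FIFO: F F . F . F . . F F F . . F → 8 faults.
Under OPT: F F . F . F . . F . . . . . → 5 faults.
A − B = 8 − 5 = 3.

3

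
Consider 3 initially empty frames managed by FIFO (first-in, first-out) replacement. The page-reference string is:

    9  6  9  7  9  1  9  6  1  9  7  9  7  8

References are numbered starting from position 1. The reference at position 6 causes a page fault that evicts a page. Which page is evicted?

9

pos 1: 9 → miss, frames {9}
pos 2: 6 → miss, frames {9,6}
pos 3: 9 → hit
pos 4: 7 → miss, frames {9,6,7}
pos 5: 9 → hit
pos 6: 1 → miss, evict 9, frames {6,7,1}
At position 6, page 9 is evicted.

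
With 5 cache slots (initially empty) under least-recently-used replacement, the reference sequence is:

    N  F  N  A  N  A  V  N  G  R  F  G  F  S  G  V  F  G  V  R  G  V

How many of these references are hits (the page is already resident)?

N → fault, frames {N}
F → fault, frames {N,F}
N → hit
A → fault, frames {F,N,A}
N → hit
A → hit
V → fault, frames {F,N,A,V}
N → hit
G → fault, frames {F,A,V,N,G}
R → fault, evict F, frames {A,V,N,G,R}
F → fault, evict A, frames {V,N,G,R,F}
G → hit
F → hit
S → fault, evict V, frames {N,R,G,F,S}
G → hit
V → fault, evict N, frames {R,F,S,G,V}
F → hit
G → hit
V → hit
R → hit
G → hit
V → hit
Hits: 13.

13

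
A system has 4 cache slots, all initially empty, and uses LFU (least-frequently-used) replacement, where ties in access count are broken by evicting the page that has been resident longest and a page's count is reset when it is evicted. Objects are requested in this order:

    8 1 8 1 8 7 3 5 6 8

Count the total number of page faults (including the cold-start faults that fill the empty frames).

8: miss, frames {8}
1: miss, frames {8,1}
8: hit
1: hit
8: hit
7: miss, frames {8,1,7}
3: miss, frames {8,1,7,3}
5: miss, evict 7, frames {8,1,3,5}
6: miss, evict 3, frames {8,1,5,6}
8: hit
Page faults: 6.

6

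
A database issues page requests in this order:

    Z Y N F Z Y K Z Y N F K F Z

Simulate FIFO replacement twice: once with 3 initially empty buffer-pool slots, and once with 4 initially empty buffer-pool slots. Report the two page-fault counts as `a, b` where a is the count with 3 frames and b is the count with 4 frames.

3 frames: F F F F F F F . . F F . . F → 10 faults.
4 frames: F F F F . . F F F F F F . F → 11 faults.
11 > 10: adding a frame increased faults — Belady's anomaly.

10, 11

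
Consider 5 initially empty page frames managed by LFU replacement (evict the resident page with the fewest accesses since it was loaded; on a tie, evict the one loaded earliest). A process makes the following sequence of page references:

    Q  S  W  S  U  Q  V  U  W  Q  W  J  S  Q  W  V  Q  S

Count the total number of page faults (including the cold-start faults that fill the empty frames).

7

Q → fault, frames {Q}
S → fault, frames {Q,S}
W → fault, frames {Q,S,W}
S → hit
U → fault, frames {Q,S,W,U}
Q → hit
V → fault, frames {Q,S,W,U,V}
U → hit
W → hit
Q → hit
W → hit
J → fault, evict V, frames {Q,S,W,U,J}
S → hit
Q → hit
W → hit
V → fault, evict J, frames {Q,S,W,U,V}
Q → hit
S → hit
Page faults: 7.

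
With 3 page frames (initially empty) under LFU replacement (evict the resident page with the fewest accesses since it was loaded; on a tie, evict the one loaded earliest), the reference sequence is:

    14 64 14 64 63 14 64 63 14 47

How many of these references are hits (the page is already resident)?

6

14: miss, frames [14]
64: miss, frames [14, 64]
14: hit
64: hit
63: miss, frames [14, 64, 63]
14: hit
64: hit
63: hit
14: hit
47: miss, evict 63, frames [14, 64, 47]
Hits: 6.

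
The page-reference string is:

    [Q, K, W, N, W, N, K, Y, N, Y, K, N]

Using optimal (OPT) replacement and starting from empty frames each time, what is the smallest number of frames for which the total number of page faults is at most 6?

f=1: 12 faults
f=2: 7 faults
f=3: 5 faults
f=4: 5 faults
f=5: 5 faults
Smallest f with faults ≤ 6 is 3.

3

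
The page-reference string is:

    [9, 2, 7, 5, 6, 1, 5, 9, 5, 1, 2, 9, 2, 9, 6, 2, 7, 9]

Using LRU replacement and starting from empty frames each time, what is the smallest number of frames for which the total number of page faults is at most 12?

f=1: 18 faults
f=2: 15 faults
f=3: 12 faults
f=4: 10 faults
f=5: 9 faults
f=6: 6 faults
Smallest f with faults ≤ 12 is 3.

3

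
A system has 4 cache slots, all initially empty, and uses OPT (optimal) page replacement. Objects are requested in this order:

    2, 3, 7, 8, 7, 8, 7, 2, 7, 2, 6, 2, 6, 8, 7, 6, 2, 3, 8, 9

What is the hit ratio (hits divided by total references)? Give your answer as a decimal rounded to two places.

0.65

2: fault, frames [2]
3: fault, frames [2, 3]
7: fault, frames [2, 3, 7]
8: fault, frames [2, 3, 7, 8]
7: hit
8: hit
7: hit
2: hit
7: hit
2: hit
6: fault, evict 3, frames [2, 7, 8, 6]
2: hit
6: hit
8: hit
7: hit
6: hit
2: hit
3: fault, evict 6, frames [2, 7, 8, 3]
8: hit
9: fault, evict 3, frames [2, 7, 8, 9]
Hits: 13 of 20 references → 13/20 = 0.6500.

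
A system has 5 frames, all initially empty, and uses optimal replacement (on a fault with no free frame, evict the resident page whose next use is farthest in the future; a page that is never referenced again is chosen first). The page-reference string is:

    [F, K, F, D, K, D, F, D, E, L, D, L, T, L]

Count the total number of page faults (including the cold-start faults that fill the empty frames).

6

F -> fault, frames {F}
K -> fault, frames {F,K}
F -> hit
D -> fault, frames {F,K,D}
K -> hit
D -> hit
F -> hit
D -> hit
E -> fault, frames {F,K,D,E}
L -> fault, frames {F,K,D,E,L}
D -> hit
L -> hit
T -> fault, evict E, frames {F,K,D,L,T}
L -> hit
Page faults: 6.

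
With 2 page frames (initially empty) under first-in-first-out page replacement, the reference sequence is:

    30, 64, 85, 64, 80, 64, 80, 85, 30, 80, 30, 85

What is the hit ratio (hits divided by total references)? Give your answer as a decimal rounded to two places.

0.25

30 -> fault, frames [30]
64 -> fault, frames [30, 64]
85 -> fault, evict 30, frames [64, 85]
64 -> hit
80 -> fault, evict 64, frames [85, 80]
64 -> fault, evict 85, frames [80, 64]
80 -> hit
85 -> fault, evict 80, frames [64, 85]
30 -> fault, evict 64, frames [85, 30]
80 -> fault, evict 85, frames [30, 80]
30 -> hit
85 -> fault, evict 30, frames [80, 85]
Hits: 3 of 12 references → 3/12 = 0.2500.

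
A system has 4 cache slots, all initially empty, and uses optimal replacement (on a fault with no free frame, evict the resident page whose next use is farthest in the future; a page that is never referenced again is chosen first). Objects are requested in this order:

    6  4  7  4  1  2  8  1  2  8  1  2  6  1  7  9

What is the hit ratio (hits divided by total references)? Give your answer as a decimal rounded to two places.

0.50

6 -> miss, frames (6)
4 -> miss, frames (6 4)
7 -> miss, frames (6 4 7)
4 -> hit
1 -> miss, frames (6 4 7 1)
2 -> miss, evict 4, frames (6 7 1 2)
8 -> miss, evict 7, frames (6 1 2 8)
1 -> hit
2 -> hit
8 -> hit
1 -> hit
2 -> hit
6 -> hit
1 -> hit
7 -> miss, evict 8, frames (6 1 2 7)
9 -> miss, evict 7, frames (6 1 2 9)
Hits: 8 of 16 references → 8/16 = 0.5000.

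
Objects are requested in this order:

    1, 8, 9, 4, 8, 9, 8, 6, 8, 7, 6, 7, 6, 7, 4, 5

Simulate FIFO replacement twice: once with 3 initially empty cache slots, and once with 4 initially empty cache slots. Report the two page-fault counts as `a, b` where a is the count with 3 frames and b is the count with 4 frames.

3 frames: F F F F . . . F F F . . . . F F → 9 faults.
4 frames: F F F F . . . F . F . . . . . F → 7 faults.
7 < 9: adding a frame reduced faults, as is typical.

9, 7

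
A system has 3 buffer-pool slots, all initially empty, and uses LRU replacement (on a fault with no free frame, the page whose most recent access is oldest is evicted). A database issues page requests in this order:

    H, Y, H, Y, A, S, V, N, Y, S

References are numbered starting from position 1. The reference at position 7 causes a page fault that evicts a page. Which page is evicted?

pos 1: H: fault, frames [H]
pos 2: Y: fault, frames [H, Y]
pos 3: H: hit
pos 4: Y: hit
pos 5: A: fault, frames [H, Y, A]
pos 6: S: fault, evict H, frames [Y, A, S]
pos 7: V: fault, evict Y, frames [A, S, V]
At position 7, page Y is evicted.

Y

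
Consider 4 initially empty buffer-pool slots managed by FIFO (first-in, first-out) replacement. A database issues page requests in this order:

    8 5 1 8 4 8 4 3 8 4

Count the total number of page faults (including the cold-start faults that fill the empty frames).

8 -> miss, frames (8)
5 -> miss, frames (8 5)
1 -> miss, frames (8 5 1)
8 -> hit
4 -> miss, frames (8 5 1 4)
8 -> hit
4 -> hit
3 -> miss, evict 8, frames (5 1 4 3)
8 -> miss, evict 5, frames (1 4 3 8)
4 -> hit
Page faults: 6.

6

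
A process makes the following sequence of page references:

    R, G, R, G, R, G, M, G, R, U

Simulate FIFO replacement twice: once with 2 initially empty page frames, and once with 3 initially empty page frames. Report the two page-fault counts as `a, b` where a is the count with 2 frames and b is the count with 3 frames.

5, 4

2 frames: F F . . . . F . F F → 5 faults.
3 frames: F F . . . . F . . F → 4 faults.
4 < 5: adding a frame reduced faults, as is typical.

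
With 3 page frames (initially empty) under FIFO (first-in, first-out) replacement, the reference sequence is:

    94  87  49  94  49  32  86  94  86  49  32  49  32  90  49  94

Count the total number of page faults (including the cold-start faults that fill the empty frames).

10

94 -> miss, frames {94}
87 -> miss, frames {94,87}
49 -> miss, frames {94,87,49}
94 -> hit
49 -> hit
32 -> miss, evict 94, frames {87,49,32}
86 -> miss, evict 87, frames {49,32,86}
94 -> miss, evict 49, frames {32,86,94}
86 -> hit
49 -> miss, evict 32, frames {86,94,49}
32 -> miss, evict 86, frames {94,49,32}
49 -> hit
32 -> hit
90 -> miss, evict 94, frames {49,32,90}
49 -> hit
94 -> miss, evict 49, frames {32,90,94}
Page faults: 10.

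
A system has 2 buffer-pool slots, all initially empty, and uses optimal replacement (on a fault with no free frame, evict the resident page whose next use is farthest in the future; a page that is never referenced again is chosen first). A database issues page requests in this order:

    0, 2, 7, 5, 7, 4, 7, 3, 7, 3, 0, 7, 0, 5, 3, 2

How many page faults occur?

0: miss, frames [0]
2: miss, frames [0, 2]
7: miss, evict 2, frames [0, 7]
5: miss, evict 0, frames [7, 5]
7: hit
4: miss, evict 5, frames [7, 4]
7: hit
3: miss, evict 4, frames [7, 3]
7: hit
3: hit
0: miss, evict 3, frames [7, 0]
7: hit
0: hit
5: miss, evict 0, frames [7, 5]
3: miss, evict 5, frames [7, 3]
2: miss, evict 3, frames [7, 2]
Page faults: 10.

10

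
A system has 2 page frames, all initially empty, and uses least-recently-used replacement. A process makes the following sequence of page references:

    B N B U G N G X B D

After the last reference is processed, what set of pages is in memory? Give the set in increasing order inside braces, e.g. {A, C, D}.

{B, D}

B → fault, frames (B)
N → fault, frames (B N)
B → hit
U → fault, evict N, frames (B U)
G → fault, evict B, frames (U G)
N → fault, evict U, frames (G N)
G → hit
X → fault, evict N, frames (G X)
B → fault, evict G, frames (X B)
D → fault, evict X, frames (B D)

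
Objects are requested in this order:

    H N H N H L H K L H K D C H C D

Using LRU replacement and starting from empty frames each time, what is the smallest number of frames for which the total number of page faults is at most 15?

f=1: 16 faults
f=2: 11 faults
f=3: 7 faults
f=4: 6 faults
f=5: 6 faults
f=6: 6 faults
Smallest f with faults ≤ 15 is 2.

2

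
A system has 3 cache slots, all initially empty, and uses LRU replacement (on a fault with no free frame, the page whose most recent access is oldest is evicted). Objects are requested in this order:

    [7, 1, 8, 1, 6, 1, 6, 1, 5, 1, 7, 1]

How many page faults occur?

6

7 -> fault, frames [7]
1 -> fault, frames [7, 1]
8 -> fault, frames [7, 1, 8]
1 -> hit
6 -> fault, evict 7, frames [8, 1, 6]
1 -> hit
6 -> hit
1 -> hit
5 -> fault, evict 8, frames [6, 1, 5]
1 -> hit
7 -> fault, evict 6, frames [5, 1, 7]
1 -> hit
Page faults: 6.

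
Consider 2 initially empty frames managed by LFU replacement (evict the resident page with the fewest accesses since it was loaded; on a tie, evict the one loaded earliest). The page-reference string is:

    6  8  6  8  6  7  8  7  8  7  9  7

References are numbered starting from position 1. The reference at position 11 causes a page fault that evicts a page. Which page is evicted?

pos 1: 6 -> fault, frames [6]
pos 2: 8 -> fault, frames [6, 8]
pos 3: 6 -> hit
pos 4: 8 -> hit
pos 5: 6 -> hit
pos 6: 7 -> fault, evict 8, frames [6, 7]
pos 7: 8 -> fault, evict 7, frames [6, 8]
pos 8: 7 -> fault, evict 8, frames [6, 7]
pos 9: 8 -> fault, evict 7, frames [6, 8]
pos 10: 7 -> fault, evict 8, frames [6, 7]
pos 11: 9 -> fault, evict 7, frames [6, 9]
At position 11, page 7 is evicted.

7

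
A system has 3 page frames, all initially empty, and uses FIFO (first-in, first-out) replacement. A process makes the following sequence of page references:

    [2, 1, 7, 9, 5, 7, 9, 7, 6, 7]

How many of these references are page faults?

7

2 -> fault, frames [2]
1 -> fault, frames [2, 1]
7 -> fault, frames [2, 1, 7]
9 -> fault, evict 2, frames [1, 7, 9]
5 -> fault, evict 1, frames [7, 9, 5]
7 -> hit
9 -> hit
7 -> hit
6 -> fault, evict 7, frames [9, 5, 6]
7 -> fault, evict 9, frames [5, 6, 7]
Page faults: 7.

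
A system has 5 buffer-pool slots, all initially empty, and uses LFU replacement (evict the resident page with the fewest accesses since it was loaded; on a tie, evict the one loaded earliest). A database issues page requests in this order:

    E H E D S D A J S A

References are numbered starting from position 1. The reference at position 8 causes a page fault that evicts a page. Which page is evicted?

pos 1: E -> miss, frames [E]
pos 2: H -> miss, frames [E, H]
pos 3: E -> hit
pos 4: D -> miss, frames [E, H, D]
pos 5: S -> miss, frames [E, H, D, S]
pos 6: D -> hit
pos 7: A -> miss, frames [E, H, D, S, A]
pos 8: J -> miss, evict H, frames [E, D, S, A, J]
At position 8, page H is evicted.

H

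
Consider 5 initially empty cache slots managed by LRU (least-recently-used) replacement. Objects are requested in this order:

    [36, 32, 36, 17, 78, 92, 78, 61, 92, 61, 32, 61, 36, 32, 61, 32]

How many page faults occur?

8

36 → fault, frames [36]
32 → fault, frames [36, 32]
36 → hit
17 → fault, frames [32, 36, 17]
78 → fault, frames [32, 36, 17, 78]
92 → fault, frames [32, 36, 17, 78, 92]
78 → hit
61 → fault, evict 32, frames [36, 17, 92, 78, 61]
92 → hit
61 → hit
32 → fault, evict 36, frames [17, 78, 92, 61, 32]
61 → hit
36 → fault, evict 17, frames [78, 92, 32, 61, 36]
32 → hit
61 → hit
32 → hit
Page faults: 8.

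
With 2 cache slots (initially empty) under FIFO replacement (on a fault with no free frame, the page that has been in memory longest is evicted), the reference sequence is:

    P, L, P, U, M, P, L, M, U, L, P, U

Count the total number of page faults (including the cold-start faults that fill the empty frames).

11

P → fault, frames {P}
L → fault, frames {P,L}
P → hit
U → fault, evict P, frames {L,U}
M → fault, evict L, frames {U,M}
P → fault, evict U, frames {M,P}
L → fault, evict M, frames {P,L}
M → fault, evict P, frames {L,M}
U → fault, evict L, frames {M,U}
L → fault, evict M, frames {U,L}
P → fault, evict U, frames {L,P}
U → fault, evict L, frames {P,U}
Page faults: 11.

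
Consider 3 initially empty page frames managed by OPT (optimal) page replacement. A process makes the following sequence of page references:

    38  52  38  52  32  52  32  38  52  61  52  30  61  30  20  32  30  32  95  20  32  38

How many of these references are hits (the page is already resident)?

38 → miss, frames [38]
52 → miss, frames [38, 52]
38 → hit
52 → hit
32 → miss, frames [38, 52, 32]
52 → hit
32 → hit
38 → hit
52 → hit
61 → miss, evict 38, frames [52, 32, 61]
52 → hit
30 → miss, evict 52, frames [32, 61, 30]
61 → hit
30 → hit
20 → miss, evict 61, frames [32, 30, 20]
32 → hit
30 → hit
32 → hit
95 → miss, evict 30, frames [32, 20, 95]
20 → hit
32 → hit
38 → miss, evict 95, frames [32, 20, 38]
Hits: 14.

14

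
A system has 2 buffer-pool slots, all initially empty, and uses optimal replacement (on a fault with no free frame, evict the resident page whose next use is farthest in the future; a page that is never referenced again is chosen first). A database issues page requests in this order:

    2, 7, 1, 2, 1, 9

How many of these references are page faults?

2: fault, frames (2)
7: fault, frames (2 7)
1: fault, evict 7, frames (2 1)
2: hit
1: hit
9: fault, evict 1, frames (2 9)
Page faults: 4.

4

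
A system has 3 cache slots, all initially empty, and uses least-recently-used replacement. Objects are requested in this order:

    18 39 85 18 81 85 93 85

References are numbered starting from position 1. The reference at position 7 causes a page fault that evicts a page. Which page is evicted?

pos 1: 18: fault, frames [18]
pos 2: 39: fault, frames [18, 39]
pos 3: 85: fault, frames [18, 39, 85]
pos 4: 18: hit
pos 5: 81: fault, evict 39, frames [85, 18, 81]
pos 6: 85: hit
pos 7: 93: fault, evict 18, frames [81, 85, 93]
At position 7, page 18 is evicted.

18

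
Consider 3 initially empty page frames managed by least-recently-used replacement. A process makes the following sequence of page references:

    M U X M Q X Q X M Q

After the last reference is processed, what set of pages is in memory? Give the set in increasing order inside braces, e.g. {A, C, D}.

M: fault, frames (M)
U: fault, frames (M U)
X: fault, frames (M U X)
M: hit
Q: fault, evict U, frames (X M Q)
X: hit
Q: hit
X: hit
M: hit
Q: hit

{M, Q, X}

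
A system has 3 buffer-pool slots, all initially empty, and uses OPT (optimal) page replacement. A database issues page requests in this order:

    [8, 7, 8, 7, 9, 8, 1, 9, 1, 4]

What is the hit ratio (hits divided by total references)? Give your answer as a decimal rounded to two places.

8 → miss, frames (8)
7 → miss, frames (8 7)
8 → hit
7 → hit
9 → miss, frames (8 7 9)
8 → hit
1 → miss, evict 7, frames (8 9 1)
9 → hit
1 → hit
4 → miss, evict 1, frames (8 9 4)
Hits: 5 of 10 references → 5/10 = 0.5000.

0.50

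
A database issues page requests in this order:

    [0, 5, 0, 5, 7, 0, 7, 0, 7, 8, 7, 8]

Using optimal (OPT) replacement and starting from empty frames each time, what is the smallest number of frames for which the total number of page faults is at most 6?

f=1: 12 faults
f=2: 4 faults
f=3: 4 faults
f=4: 4 faults
Smallest f with faults ≤ 6 is 2.

2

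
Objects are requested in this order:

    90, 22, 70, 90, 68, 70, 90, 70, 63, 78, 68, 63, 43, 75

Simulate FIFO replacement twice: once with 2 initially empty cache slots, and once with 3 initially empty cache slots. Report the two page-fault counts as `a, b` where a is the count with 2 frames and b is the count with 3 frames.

2 frames: F F F F F F F . F F F F F F → 13 faults.
3 frames: F F F . F . F . F F F . F F → 10 faults.
10 < 13: adding a frame reduced faults, as is typical.

13, 10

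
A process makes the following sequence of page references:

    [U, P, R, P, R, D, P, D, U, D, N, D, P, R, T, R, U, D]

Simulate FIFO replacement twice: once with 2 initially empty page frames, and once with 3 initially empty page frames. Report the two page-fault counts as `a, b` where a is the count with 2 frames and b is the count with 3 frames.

2 frames: F F F . . F F . F F F . F F F . F F → 13 faults.
3 frames: F F F . . F . . F . F . F F F . F F → 11 faults.
11 < 13: adding a frame reduced faults, as is typical.

13, 11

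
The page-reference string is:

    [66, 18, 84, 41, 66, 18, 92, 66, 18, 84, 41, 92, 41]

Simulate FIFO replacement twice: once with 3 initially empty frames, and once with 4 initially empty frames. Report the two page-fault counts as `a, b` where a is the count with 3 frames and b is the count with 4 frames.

3 frames: F F F F F F F . . F F . . → 9 faults.
4 frames: F F F F . . F F F F F F . → 10 faults.
10 > 9: adding a frame increased faults — Belady's anomaly.

9, 10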